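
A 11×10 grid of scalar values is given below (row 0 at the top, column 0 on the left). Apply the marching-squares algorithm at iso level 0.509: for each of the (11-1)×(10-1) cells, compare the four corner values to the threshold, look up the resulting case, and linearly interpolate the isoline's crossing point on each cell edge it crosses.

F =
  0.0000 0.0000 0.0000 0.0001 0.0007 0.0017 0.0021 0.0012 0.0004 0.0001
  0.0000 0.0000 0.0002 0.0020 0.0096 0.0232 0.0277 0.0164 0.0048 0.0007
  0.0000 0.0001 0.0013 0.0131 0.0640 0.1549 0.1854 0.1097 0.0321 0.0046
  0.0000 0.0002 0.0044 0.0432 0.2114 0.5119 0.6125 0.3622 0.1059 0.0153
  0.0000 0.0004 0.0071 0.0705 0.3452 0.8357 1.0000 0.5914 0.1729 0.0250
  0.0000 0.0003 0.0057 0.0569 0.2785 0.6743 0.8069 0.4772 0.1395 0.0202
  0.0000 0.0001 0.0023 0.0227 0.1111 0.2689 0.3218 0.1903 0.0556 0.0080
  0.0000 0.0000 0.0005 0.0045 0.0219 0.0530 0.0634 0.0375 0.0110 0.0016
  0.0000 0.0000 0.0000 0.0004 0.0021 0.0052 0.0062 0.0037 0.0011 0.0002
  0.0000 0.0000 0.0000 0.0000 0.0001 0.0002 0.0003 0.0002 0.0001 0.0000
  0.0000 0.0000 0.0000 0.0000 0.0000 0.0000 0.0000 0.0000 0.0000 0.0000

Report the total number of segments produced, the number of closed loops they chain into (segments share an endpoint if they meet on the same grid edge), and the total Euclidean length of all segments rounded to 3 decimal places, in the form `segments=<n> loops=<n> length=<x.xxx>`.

cell (2,4): code 0100 → (2.992,5.000)–(3.000,4.990)
cell (2,5): code 1100 → (2.758,6.000)–(2.992,5.000)
cell (2,6): code 1000 → (3.000,6.414)–(2.758,6.000)
cell (3,4): code 0110 → (3.000,4.990)–(4.000,4.334)
cell (3,6): code 1101 → (3.640,7.000)–(3.000,6.414)
cell (3,7): code 1000 → (4.000,7.197)–(3.640,7.000)
cell (4,4): code 0110 → (4.000,4.334)–(5.000,4.582)
cell (4,6): code 1011 → (5.000,6.904)–(4.722,7.000)
cell (4,7): code 0001 → (4.722,7.000)–(4.000,7.197)
cell (5,4): code 0010 → (5.000,4.582)–(5.408,5.000)
cell (5,5): code 0011 → (5.408,5.000)–(5.614,6.000)
cell (5,6): code 0001 → (5.614,6.000)–(5.000,6.904)
total: 12 segments, chained into 1 closed loop(s), length Σ = 8.763724

segments=12 loops=1 length=8.764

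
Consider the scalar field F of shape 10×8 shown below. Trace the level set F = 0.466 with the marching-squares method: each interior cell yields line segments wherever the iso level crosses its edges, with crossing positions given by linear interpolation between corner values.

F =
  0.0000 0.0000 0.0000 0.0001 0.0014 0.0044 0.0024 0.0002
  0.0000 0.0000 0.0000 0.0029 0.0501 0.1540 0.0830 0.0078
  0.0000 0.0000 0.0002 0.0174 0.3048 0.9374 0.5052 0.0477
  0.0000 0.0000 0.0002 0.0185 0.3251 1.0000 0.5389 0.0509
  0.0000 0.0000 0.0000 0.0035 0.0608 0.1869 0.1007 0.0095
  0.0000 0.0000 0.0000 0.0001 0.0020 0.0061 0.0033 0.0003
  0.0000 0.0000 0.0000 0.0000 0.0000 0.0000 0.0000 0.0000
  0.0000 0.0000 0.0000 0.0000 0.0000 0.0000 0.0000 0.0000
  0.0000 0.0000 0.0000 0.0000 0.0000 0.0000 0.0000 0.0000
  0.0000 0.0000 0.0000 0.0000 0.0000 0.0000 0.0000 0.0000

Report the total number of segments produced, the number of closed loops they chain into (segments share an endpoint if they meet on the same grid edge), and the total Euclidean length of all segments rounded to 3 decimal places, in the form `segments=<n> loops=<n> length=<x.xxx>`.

segments=8 loops=1 length=6.575

cell (1,4): code 0100 → (1.398,5.000)–(2.000,4.255)
cell (1,5): code 1100 → (1.907,6.000)–(1.398,5.000)
cell (1,6): code 1000 → (2.000,6.086)–(1.907,6.000)
cell (2,4): code 0110 → (2.000,4.255)–(3.000,4.209)
cell (2,6): code 1001 → (3.000,6.149)–(2.000,6.086)
cell (3,4): code 0010 → (3.000,4.209)–(3.657,5.000)
cell (3,5): code 0011 → (3.657,5.000)–(3.166,6.000)
cell (3,6): code 0001 → (3.166,6.000)–(3.000,6.149)
total: 8 segments, chained into 1 closed loop(s), length Σ = 6.574899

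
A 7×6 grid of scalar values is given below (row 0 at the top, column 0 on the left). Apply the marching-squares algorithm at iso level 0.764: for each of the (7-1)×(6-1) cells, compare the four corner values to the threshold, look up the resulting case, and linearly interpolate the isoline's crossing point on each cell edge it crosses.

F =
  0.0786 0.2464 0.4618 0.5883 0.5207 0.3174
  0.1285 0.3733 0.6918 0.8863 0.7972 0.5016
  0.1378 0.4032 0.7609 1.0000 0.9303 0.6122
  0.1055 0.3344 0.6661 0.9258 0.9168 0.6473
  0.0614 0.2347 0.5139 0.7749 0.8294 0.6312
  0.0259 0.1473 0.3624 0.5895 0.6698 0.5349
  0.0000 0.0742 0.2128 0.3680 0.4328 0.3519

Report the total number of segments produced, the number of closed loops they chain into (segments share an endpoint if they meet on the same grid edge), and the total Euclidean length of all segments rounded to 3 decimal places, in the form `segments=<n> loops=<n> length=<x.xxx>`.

cell (0,2): code 0100 → (0.590,3.000)–(1.000,2.371)
cell (0,3): code 1100 → (0.880,4.000)–(0.590,3.000)
cell (0,4): code 1000 → (1.000,4.112)–(0.880,4.000)
cell (1,2): code 0110 → (1.000,2.371)–(2.000,2.013)
cell (1,4): code 1001 → (2.000,4.523)–(1.000,4.112)
cell (2,2): code 0110 → (2.000,2.013)–(3.000,2.377)
cell (2,4): code 1001 → (3.000,4.567)–(2.000,4.523)
cell (3,2): code 0110 → (3.000,2.377)–(4.000,2.958)
cell (3,4): code 1001 → (4.000,4.330)–(3.000,4.567)
cell (4,2): code 0010 → (4.000,2.958)–(4.059,3.000)
cell (4,3): code 0011 → (4.059,3.000)–(4.410,4.000)
cell (4,4): code 0001 → (4.410,4.000)–(4.000,4.330)
total: 12 segments, chained into 1 closed loop(s), length Σ = 10.007345

segments=12 loops=1 length=10.007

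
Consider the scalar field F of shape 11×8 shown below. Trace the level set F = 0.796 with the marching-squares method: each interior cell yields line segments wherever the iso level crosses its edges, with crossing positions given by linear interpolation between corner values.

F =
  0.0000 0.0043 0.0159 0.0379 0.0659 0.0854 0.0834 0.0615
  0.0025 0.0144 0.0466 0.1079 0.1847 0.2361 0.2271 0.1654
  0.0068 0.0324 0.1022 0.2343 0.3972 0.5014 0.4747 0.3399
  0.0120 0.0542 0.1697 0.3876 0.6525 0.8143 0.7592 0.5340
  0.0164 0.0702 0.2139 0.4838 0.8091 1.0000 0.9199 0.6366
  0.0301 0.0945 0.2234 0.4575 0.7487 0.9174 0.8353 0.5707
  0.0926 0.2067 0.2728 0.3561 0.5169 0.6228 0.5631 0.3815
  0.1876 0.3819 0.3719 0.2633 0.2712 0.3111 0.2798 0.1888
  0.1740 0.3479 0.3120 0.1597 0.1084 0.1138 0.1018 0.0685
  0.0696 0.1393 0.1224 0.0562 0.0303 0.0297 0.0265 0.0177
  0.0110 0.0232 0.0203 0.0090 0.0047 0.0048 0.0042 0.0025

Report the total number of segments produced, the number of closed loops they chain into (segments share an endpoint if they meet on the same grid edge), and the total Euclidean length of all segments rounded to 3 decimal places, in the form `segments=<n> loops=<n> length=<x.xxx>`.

cell (2,4): code 0100 → (2.942,5.000)–(3.000,4.887)
cell (2,5): code 1000 → (3.000,5.332)–(2.942,5.000)
cell (3,3): code 0100 → (3.916,4.000)–(4.000,3.960)
cell (3,4): code 1110 → (3.000,4.887)–(3.916,4.000)
cell (3,5): code 1101 → (3.229,6.000)–(3.000,5.332)
cell (3,6): code 1000 → (4.000,6.437)–(3.229,6.000)
cell (4,3): code 0010 → (4.000,3.960)–(4.217,4.000)
cell (4,4): code 0111 → (4.217,4.000)–(5.000,4.280)
cell (4,6): code 1001 → (5.000,6.149)–(4.000,6.437)
cell (5,4): code 0010 → (5.000,4.280)–(5.412,5.000)
cell (5,5): code 0011 → (5.412,5.000)–(5.144,6.000)
cell (5,6): code 0001 → (5.144,6.000)–(5.000,6.149)
total: 12 segments, chained into 1 closed loop(s), length Σ = 7.589976

segments=12 loops=1 length=7.590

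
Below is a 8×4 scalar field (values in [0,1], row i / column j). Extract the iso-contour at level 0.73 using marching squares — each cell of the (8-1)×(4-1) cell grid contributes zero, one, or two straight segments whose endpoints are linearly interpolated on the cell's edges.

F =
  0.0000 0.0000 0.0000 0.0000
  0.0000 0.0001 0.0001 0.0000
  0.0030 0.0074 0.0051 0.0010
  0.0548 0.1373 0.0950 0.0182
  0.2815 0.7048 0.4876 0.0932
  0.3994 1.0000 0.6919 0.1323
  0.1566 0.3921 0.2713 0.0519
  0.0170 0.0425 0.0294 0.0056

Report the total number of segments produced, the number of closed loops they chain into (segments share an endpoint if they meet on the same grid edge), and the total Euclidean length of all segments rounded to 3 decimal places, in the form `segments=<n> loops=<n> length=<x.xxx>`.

cell (4,0): code 0100 → (4.085,1.000)–(5.000,0.550)
cell (4,1): code 1000 → (5.000,1.876)–(4.085,1.000)
cell (5,0): code 0010 → (5.000,0.550)–(5.444,1.000)
cell (5,1): code 0001 → (5.444,1.000)–(5.000,1.876)
total: 4 segments, chained into 1 closed loop(s), length Σ = 3.900262

segments=4 loops=1 length=3.900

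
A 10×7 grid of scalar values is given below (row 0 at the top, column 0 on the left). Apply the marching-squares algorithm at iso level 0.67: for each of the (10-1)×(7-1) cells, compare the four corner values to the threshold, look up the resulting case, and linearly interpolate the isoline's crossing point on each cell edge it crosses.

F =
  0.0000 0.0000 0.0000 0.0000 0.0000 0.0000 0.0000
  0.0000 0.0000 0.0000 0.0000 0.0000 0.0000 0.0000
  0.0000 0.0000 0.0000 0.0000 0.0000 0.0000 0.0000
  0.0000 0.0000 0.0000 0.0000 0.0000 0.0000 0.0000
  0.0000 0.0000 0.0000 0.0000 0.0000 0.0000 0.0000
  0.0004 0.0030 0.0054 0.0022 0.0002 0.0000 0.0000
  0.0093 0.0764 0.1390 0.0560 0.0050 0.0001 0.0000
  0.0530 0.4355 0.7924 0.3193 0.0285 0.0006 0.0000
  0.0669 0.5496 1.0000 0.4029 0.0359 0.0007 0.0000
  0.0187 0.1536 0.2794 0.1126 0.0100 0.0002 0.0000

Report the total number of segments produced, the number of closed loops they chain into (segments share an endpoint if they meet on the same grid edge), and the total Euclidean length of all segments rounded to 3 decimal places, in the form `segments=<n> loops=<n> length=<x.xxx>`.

cell (6,1): code 0100 → (6.813,2.000)–(7.000,1.657)
cell (6,2): code 1000 → (7.000,2.259)–(6.813,2.000)
cell (7,1): code 0110 → (7.000,1.657)–(8.000,1.267)
cell (7,2): code 1001 → (8.000,2.553)–(7.000,2.259)
cell (8,1): code 0010 → (8.000,1.267)–(8.458,2.000)
cell (8,2): code 0001 → (8.458,2.000)–(8.000,2.553)
total: 6 segments, chained into 1 closed loop(s), length Σ = 4.407543

segments=6 loops=1 length=4.408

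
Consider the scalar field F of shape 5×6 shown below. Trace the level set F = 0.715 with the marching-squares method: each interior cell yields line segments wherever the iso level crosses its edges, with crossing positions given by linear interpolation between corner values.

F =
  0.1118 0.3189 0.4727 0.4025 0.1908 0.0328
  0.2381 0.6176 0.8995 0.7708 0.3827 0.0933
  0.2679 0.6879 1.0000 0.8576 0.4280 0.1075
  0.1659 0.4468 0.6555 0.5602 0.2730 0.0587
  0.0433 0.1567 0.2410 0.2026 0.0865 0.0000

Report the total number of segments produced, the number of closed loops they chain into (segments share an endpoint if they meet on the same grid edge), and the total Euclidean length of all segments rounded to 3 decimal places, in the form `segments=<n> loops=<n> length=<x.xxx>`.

cell (0,1): code 0100 → (0.568,2.000)–(1.000,1.346)
cell (0,2): code 1100 → (0.848,3.000)–(0.568,2.000)
cell (0,3): code 1000 → (1.000,3.144)–(0.848,3.000)
cell (1,1): code 0110 → (1.000,1.346)–(2.000,1.087)
cell (1,3): code 1001 → (2.000,3.332)–(1.000,3.144)
cell (2,1): code 0010 → (2.000,1.087)–(2.827,2.000)
cell (2,2): code 0011 → (2.827,2.000)–(2.479,3.000)
cell (2,3): code 0001 → (2.479,3.000)–(2.000,3.332)
total: 8 segments, chained into 1 closed loop(s), length Σ = 6.956481

segments=8 loops=1 length=6.956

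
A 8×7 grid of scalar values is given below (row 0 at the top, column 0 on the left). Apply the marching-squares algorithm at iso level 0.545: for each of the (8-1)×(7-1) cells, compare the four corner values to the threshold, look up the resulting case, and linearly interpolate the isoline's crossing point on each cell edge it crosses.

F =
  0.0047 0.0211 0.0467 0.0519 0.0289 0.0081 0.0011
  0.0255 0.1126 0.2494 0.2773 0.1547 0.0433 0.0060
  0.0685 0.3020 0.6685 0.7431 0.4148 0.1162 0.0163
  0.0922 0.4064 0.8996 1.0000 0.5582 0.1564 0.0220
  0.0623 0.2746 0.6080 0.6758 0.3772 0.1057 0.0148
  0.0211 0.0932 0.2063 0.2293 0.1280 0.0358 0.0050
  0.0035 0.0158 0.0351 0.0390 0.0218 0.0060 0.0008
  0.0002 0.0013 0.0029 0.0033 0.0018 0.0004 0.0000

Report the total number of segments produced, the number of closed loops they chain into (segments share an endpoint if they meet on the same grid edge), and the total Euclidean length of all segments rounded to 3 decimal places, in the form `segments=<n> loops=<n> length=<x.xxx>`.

segments=12 loops=1 length=8.431

cell (1,1): code 0100 → (1.705,2.000)–(2.000,1.663)
cell (1,2): code 1100 → (1.575,3.000)–(1.705,2.000)
cell (1,3): code 1000 → (2.000,3.603)–(1.575,3.000)
cell (2,1): code 0110 → (2.000,1.663)–(3.000,1.281)
cell (2,3): code 1101 → (2.908,4.000)–(2.000,3.603)
cell (2,4): code 1000 → (3.000,4.033)–(2.908,4.000)
cell (3,1): code 0110 → (3.000,1.281)–(4.000,1.811)
cell (3,3): code 1011 → (4.000,3.438)–(3.073,4.000)
cell (3,4): code 0001 → (3.073,4.000)–(3.000,4.033)
cell (4,1): code 0010 → (4.000,1.811)–(4.157,2.000)
cell (4,2): code 0011 → (4.157,2.000)–(4.293,3.000)
cell (4,3): code 0001 → (4.293,3.000)–(4.000,3.438)
total: 12 segments, chained into 1 closed loop(s), length Σ = 8.430981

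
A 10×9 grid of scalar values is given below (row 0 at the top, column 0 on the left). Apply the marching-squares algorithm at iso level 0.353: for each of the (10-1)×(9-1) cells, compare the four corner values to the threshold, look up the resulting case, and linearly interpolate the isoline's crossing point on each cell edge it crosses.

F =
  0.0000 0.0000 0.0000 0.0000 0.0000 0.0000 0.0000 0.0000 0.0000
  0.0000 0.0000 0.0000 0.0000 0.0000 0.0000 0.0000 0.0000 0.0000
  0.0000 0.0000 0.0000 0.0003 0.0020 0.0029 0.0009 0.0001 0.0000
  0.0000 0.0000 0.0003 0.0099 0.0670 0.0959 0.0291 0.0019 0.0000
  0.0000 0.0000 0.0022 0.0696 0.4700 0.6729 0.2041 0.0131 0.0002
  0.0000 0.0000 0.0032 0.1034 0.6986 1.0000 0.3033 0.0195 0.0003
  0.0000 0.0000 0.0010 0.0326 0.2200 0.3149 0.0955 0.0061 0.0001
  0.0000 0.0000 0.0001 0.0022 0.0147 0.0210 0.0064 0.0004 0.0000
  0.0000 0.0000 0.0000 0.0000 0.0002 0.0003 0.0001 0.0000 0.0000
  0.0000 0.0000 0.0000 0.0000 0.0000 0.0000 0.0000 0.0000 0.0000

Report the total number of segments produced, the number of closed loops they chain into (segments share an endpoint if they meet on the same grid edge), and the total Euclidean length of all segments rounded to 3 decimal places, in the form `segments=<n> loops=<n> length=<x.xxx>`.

segments=8 loops=1 length=7.672

cell (3,3): code 0100 → (3.710,4.000)–(4.000,3.708)
cell (3,4): code 1100 → (3.446,5.000)–(3.710,4.000)
cell (3,5): code 1000 → (4.000,5.682)–(3.446,5.000)
cell (4,3): code 0110 → (4.000,3.708)–(5.000,3.419)
cell (4,5): code 1001 → (5.000,5.929)–(4.000,5.682)
cell (5,3): code 0010 → (5.000,3.419)–(5.722,4.000)
cell (5,4): code 0011 → (5.722,4.000)–(5.944,5.000)
cell (5,5): code 0001 → (5.944,5.000)–(5.000,5.929)
total: 8 segments, chained into 1 closed loop(s), length Σ = 7.671565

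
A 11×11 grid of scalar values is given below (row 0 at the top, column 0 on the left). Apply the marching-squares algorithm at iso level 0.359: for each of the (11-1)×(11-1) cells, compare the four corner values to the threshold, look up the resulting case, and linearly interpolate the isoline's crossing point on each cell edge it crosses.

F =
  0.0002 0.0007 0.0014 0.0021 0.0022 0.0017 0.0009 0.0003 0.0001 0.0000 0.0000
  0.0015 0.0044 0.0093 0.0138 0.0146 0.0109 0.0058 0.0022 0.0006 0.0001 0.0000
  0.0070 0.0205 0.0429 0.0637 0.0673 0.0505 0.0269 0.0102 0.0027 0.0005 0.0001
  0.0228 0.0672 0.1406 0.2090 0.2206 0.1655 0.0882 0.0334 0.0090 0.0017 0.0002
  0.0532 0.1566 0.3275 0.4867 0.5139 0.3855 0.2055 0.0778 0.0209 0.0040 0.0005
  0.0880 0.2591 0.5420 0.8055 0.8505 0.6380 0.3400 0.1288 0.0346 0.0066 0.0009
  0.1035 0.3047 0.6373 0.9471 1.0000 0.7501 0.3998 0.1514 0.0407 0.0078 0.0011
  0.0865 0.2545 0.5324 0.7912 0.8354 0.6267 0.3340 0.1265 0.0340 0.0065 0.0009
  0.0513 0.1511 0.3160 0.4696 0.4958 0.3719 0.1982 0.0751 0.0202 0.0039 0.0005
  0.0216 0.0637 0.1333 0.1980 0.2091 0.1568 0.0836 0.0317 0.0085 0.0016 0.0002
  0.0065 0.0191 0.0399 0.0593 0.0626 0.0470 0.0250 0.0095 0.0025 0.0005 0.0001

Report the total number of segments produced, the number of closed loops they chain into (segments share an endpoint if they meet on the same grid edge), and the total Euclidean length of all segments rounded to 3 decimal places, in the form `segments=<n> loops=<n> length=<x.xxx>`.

cell (3,2): code 0100 → (3.540,3.000)–(4.000,2.198)
cell (3,3): code 1100 → (3.472,4.000)–(3.540,3.000)
cell (3,4): code 1100 → (3.880,5.000)–(3.472,4.000)
cell (3,5): code 1000 → (4.000,5.147)–(3.880,5.000)
cell (4,1): code 0100 → (4.147,2.000)–(5.000,1.353)
cell (4,2): code 1110 → (4.000,2.198)–(4.147,2.000)
cell (4,5): code 1001 → (5.000,5.936)–(4.000,5.147)
cell (5,1): code 0110 → (5.000,1.353)–(6.000,1.163)
cell (5,5): code 1101 → (5.318,6.000)–(5.000,5.936)
cell (5,6): code 1000 → (6.000,6.164)–(5.318,6.000)
cell (6,1): code 0110 → (6.000,1.163)–(7.000,1.376)
cell (6,5): code 1011 → (7.000,5.915)–(6.620,6.000)
cell (6,6): code 0001 → (6.620,6.000)–(6.000,6.164)
cell (7,1): code 0010 → (7.000,1.376)–(7.801,2.000)
cell (7,2): code 0111 → (7.801,2.000)–(8.000,2.280)
cell (7,5): code 1001 → (8.000,5.074)–(7.000,5.915)
cell (8,2): code 0010 → (8.000,2.280)–(8.407,3.000)
cell (8,3): code 0011 → (8.407,3.000)–(8.477,4.000)
cell (8,4): code 0011 → (8.477,4.000)–(8.060,5.000)
cell (8,5): code 0001 → (8.060,5.000)–(8.000,5.074)
total: 20 segments, chained into 1 closed loop(s), length Σ = 15.558586

segments=20 loops=1 length=15.559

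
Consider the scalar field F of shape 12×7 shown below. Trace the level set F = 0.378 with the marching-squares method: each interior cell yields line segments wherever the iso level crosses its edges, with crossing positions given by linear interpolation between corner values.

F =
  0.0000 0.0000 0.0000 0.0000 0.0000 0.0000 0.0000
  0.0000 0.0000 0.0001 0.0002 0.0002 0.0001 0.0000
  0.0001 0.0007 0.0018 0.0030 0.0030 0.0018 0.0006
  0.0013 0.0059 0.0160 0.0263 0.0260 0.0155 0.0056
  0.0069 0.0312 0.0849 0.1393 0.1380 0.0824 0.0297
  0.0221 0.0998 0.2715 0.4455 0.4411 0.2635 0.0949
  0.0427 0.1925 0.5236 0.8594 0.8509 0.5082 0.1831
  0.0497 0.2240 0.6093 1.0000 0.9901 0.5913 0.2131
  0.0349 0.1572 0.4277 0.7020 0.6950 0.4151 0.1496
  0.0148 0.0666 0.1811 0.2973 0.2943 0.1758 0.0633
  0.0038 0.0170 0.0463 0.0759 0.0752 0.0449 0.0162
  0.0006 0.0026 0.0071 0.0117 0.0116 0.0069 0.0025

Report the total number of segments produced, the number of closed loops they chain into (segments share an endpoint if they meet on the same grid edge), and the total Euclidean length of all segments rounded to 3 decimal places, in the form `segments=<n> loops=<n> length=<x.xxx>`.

cell (4,2): code 0100 → (4.780,3.000)–(5.000,2.612)
cell (4,3): code 1100 → (4.792,4.000)–(4.780,3.000)
cell (4,4): code 1000 → (5.000,4.355)–(4.792,4.000)
cell (5,1): code 0100 → (5.422,2.000)–(6.000,1.560)
cell (5,2): code 1110 → (5.000,2.612)–(5.422,2.000)
cell (5,4): code 1101 → (5.468,5.000)–(5.000,4.355)
cell (5,5): code 1000 → (6.000,5.400)–(5.468,5.000)
cell (6,1): code 0110 → (6.000,1.560)–(7.000,1.400)
cell (6,5): code 1001 → (7.000,5.564)–(6.000,5.400)
cell (7,1): code 0110 → (7.000,1.400)–(8.000,1.816)
cell (7,5): code 1001 → (8.000,5.140)–(7.000,5.564)
cell (8,1): code 0010 → (8.000,1.816)–(8.202,2.000)
cell (8,2): code 0011 → (8.202,2.000)–(8.801,3.000)
cell (8,3): code 0011 → (8.801,3.000)–(8.791,4.000)
cell (8,4): code 0011 → (8.791,4.000)–(8.155,5.000)
cell (8,5): code 0001 → (8.155,5.000)–(8.000,5.140)
total: 16 segments, chained into 1 closed loop(s), length Σ = 12.818242

segments=16 loops=1 length=12.818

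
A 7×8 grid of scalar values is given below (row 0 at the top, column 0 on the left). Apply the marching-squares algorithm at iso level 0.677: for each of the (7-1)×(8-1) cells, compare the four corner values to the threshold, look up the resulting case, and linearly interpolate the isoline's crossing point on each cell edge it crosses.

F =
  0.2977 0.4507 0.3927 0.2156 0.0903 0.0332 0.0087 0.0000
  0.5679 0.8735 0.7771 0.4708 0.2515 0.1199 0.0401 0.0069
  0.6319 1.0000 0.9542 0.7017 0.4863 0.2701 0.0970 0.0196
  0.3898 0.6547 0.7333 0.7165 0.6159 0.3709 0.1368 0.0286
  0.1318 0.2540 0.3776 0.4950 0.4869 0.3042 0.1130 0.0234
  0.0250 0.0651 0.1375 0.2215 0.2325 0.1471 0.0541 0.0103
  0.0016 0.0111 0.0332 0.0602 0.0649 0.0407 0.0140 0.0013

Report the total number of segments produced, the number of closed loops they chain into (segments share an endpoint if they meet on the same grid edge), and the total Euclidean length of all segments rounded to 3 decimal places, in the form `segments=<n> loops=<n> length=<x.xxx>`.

segments=12 loops=1 length=9.311

cell (0,0): code 0100 → (0.535,1.000)–(1.000,0.357)
cell (0,1): code 1100 → (0.740,2.000)–(0.535,1.000)
cell (0,2): code 1000 → (1.000,2.327)–(0.740,2.000)
cell (1,0): code 0110 → (1.000,0.357)–(2.000,0.123)
cell (1,2): code 1101 → (1.893,3.000)–(1.000,2.327)
cell (1,3): code 1000 → (2.000,3.115)–(1.893,3.000)
cell (2,0): code 0010 → (2.000,0.123)–(2.935,1.000)
cell (2,1): code 0111 → (2.935,1.000)–(3.000,1.284)
cell (2,3): code 1001 → (3.000,3.393)–(2.000,3.115)
cell (3,1): code 0010 → (3.000,1.284)–(3.158,2.000)
cell (3,2): code 0011 → (3.158,2.000)–(3.178,3.000)
cell (3,3): code 0001 → (3.178,3.000)–(3.000,3.393)
total: 12 segments, chained into 1 closed loop(s), length Σ = 9.310658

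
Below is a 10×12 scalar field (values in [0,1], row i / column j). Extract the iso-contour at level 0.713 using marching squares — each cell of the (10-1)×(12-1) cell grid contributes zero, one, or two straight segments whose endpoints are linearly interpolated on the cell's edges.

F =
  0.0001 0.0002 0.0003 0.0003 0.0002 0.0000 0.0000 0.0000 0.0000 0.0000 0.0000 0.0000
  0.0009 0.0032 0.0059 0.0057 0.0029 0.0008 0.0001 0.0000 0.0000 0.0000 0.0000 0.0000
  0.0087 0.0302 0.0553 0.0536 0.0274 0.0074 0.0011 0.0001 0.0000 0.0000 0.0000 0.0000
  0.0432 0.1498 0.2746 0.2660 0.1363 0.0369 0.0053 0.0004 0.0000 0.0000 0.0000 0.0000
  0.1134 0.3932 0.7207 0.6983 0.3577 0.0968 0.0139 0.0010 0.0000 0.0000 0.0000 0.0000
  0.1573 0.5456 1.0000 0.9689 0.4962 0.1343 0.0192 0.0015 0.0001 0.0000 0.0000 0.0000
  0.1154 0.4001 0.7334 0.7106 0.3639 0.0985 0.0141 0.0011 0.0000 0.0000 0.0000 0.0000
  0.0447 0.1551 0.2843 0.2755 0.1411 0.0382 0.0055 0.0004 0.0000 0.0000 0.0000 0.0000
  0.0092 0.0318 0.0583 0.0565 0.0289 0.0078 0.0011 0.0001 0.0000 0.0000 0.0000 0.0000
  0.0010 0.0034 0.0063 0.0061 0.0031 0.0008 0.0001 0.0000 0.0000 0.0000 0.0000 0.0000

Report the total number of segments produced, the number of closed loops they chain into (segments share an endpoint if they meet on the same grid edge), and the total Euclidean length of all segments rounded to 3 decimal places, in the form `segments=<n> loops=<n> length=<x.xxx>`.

cell (3,1): code 0100 → (3.983,2.000)–(4.000,1.976)
cell (3,2): code 1000 → (4.000,2.344)–(3.983,2.000)
cell (4,1): code 0110 → (4.000,1.976)–(5.000,1.368)
cell (4,2): code 1101 → (4.054,3.000)–(4.000,2.344)
cell (4,3): code 1000 → (5.000,3.541)–(4.054,3.000)
cell (5,1): code 0110 → (5.000,1.368)–(6.000,1.939)
cell (5,2): code 1011 → (6.000,2.895)–(5.991,3.000)
cell (5,3): code 0001 → (5.991,3.000)–(5.000,3.541)
cell (6,1): code 0010 → (6.000,1.939)–(6.045,2.000)
cell (6,2): code 0001 → (6.045,2.000)–(6.000,2.895)
total: 10 segments, chained into 1 closed loop(s), length Σ = 6.649875

segments=10 loops=1 length=6.650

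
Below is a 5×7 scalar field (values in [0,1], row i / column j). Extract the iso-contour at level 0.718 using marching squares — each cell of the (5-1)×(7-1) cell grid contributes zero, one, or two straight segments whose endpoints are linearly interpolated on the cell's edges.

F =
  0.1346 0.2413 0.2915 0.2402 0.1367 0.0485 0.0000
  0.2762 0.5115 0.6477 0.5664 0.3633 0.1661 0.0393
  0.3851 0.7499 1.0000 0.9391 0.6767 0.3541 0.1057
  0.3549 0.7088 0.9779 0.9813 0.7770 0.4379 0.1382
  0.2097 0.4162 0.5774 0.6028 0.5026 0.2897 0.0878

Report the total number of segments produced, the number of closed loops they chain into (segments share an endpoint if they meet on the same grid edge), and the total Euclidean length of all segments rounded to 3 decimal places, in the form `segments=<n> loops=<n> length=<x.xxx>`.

segments=12 loops=1 length=9.026

cell (1,0): code 0100 → (1.866,1.000)–(2.000,0.913)
cell (1,1): code 1100 → (1.200,2.000)–(1.866,1.000)
cell (1,2): code 1100 → (1.407,3.000)–(1.200,2.000)
cell (1,3): code 1000 → (2.000,3.843)–(1.407,3.000)
cell (2,0): code 0010 → (2.000,0.913)–(2.776,1.000)
cell (2,1): code 0111 → (2.776,1.000)–(3.000,1.034)
cell (2,3): code 1101 → (2.412,4.000)–(2.000,3.843)
cell (2,4): code 1000 → (3.000,4.174)–(2.412,4.000)
cell (3,1): code 0010 → (3.000,1.034)–(3.649,2.000)
cell (3,2): code 0011 → (3.649,2.000)–(3.696,3.000)
cell (3,3): code 0011 → (3.696,3.000)–(3.215,4.000)
cell (3,4): code 0001 → (3.215,4.000)–(3.000,4.174)
total: 12 segments, chained into 1 closed loop(s), length Σ = 9.025945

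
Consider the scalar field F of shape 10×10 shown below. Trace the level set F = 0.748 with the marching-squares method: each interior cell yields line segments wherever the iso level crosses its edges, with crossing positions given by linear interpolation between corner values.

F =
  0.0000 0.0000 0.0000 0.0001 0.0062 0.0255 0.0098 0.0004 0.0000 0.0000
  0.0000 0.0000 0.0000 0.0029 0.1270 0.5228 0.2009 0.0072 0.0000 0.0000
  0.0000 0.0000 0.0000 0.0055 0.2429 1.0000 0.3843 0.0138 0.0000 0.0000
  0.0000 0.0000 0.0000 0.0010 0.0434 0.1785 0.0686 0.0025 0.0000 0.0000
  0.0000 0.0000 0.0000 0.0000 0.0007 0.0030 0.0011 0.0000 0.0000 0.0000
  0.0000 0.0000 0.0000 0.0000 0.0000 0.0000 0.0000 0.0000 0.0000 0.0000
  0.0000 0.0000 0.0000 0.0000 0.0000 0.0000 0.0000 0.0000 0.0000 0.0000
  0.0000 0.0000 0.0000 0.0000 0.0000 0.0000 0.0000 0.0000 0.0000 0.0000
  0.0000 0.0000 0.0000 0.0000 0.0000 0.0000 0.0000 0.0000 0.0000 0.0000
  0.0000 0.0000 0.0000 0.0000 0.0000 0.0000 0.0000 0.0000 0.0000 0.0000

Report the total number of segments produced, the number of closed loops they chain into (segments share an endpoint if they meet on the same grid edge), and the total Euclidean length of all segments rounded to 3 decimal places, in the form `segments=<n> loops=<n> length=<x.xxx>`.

segments=4 loops=1 length=2.256

cell (1,4): code 0100 → (1.472,5.000)–(2.000,4.667)
cell (1,5): code 1000 → (2.000,5.409)–(1.472,5.000)
cell (2,4): code 0010 → (2.000,4.667)–(2.307,5.000)
cell (2,5): code 0001 → (2.307,5.000)–(2.000,5.409)
total: 4 segments, chained into 1 closed loop(s), length Σ = 2.256479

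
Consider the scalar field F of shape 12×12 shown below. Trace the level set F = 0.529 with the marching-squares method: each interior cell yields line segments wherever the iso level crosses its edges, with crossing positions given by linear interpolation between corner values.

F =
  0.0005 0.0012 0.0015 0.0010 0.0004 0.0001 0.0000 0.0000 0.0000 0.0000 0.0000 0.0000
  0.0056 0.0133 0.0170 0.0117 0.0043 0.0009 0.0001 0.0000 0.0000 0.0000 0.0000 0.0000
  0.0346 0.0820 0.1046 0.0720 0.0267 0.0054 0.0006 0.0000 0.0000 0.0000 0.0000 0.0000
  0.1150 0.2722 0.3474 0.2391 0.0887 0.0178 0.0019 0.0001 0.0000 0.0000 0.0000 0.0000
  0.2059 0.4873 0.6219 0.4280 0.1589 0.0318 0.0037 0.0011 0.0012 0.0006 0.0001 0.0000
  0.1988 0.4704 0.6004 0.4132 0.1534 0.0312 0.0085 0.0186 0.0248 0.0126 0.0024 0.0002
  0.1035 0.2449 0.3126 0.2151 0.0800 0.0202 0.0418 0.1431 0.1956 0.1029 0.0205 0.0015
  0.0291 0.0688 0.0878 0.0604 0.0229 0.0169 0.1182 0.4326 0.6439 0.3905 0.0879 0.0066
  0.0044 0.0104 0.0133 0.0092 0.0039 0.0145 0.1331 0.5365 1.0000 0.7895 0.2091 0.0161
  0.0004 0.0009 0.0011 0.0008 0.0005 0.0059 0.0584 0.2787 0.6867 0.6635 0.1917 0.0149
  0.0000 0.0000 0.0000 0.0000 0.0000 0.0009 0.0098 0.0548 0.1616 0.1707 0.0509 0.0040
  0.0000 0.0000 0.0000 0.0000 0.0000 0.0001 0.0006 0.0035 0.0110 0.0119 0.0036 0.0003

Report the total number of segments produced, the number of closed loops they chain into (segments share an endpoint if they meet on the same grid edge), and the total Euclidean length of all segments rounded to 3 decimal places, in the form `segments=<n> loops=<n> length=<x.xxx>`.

segments=18 loops=2 length=12.179

cell (3,1): code 0100 → (3.662,2.000)–(4.000,1.310)
cell (3,2): code 1000 → (4.000,2.479)–(3.662,2.000)
cell (4,1): code 0110 → (4.000,1.310)–(5.000,1.451)
cell (4,2): code 1001 → (5.000,2.381)–(4.000,2.479)
cell (5,1): code 0010 → (5.000,1.451)–(5.248,2.000)
cell (5,2): code 0001 → (5.248,2.000)–(5.000,2.381)
cell (6,7): code 0100 → (6.744,8.000)–(7.000,7.456)
cell (6,8): code 1000 → (7.000,8.453)–(6.744,8.000)
cell (7,6): code 0100 → (7.928,7.000)–(8.000,6.981)
cell (7,7): code 1110 → (7.000,7.456)–(7.928,7.000)
cell (7,8): code 1101 → (7.347,9.000)–(7.000,8.453)
cell (7,9): code 1000 → (8.000,9.449)–(7.347,9.000)
cell (8,6): code 0010 → (8.000,6.981)–(8.029,7.000)
cell (8,7): code 0111 → (8.029,7.000)–(9.000,7.613)
cell (8,9): code 1001 → (9.000,9.285)–(8.000,9.449)
cell (9,7): code 0010 → (9.000,7.613)–(9.300,8.000)
cell (9,8): code 0011 → (9.300,8.000)–(9.273,9.000)
cell (9,9): code 0001 → (9.273,9.000)–(9.000,9.285)
total: 18 segments, chained into 2 closed loop(s), length Σ = 12.178668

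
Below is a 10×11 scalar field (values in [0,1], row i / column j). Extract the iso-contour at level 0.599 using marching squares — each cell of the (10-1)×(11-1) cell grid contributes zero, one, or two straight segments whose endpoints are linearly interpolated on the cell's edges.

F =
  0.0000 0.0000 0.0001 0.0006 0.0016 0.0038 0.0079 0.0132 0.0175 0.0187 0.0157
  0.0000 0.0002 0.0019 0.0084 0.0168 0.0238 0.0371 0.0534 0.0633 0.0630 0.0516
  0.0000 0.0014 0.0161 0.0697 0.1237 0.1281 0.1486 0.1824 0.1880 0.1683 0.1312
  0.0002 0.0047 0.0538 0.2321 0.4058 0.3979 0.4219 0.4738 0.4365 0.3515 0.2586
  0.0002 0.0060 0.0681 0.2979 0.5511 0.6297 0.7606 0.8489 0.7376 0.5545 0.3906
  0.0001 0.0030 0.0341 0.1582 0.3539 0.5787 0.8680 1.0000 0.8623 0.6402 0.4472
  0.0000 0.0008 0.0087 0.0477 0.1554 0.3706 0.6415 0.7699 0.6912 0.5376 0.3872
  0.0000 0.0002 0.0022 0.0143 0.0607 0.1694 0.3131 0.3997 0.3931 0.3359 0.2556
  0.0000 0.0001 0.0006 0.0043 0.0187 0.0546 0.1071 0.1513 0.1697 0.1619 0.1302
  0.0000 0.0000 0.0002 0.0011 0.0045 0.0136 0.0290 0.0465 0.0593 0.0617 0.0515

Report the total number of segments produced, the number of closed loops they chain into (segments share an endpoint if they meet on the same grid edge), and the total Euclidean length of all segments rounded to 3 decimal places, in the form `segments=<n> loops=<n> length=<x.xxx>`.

segments=16 loops=1 length=11.998

cell (3,4): code 0100 → (3.868,5.000)–(4.000,4.609)
cell (3,5): code 1100 → (3.523,6.000)–(3.868,5.000)
cell (3,6): code 1100 → (3.334,7.000)–(3.523,6.000)
cell (3,7): code 1100 → (3.540,8.000)–(3.334,7.000)
cell (3,8): code 1000 → (4.000,8.757)–(3.540,8.000)
cell (4,4): code 0010 → (4.000,4.609)–(4.602,5.000)
cell (4,5): code 0111 → (4.602,5.000)–(5.000,5.070)
cell (4,8): code 1101 → (4.519,9.000)–(4.000,8.757)
cell (4,9): code 1000 → (5.000,9.213)–(4.519,9.000)
cell (5,5): code 0110 → (5.000,5.070)–(6.000,5.843)
cell (5,8): code 1011 → (6.000,8.600)–(5.402,9.000)
cell (5,9): code 0001 → (5.402,9.000)–(5.000,9.213)
cell (6,5): code 0010 → (6.000,5.843)–(6.129,6.000)
cell (6,6): code 0011 → (6.129,6.000)–(6.462,7.000)
cell (6,7): code 0011 → (6.462,7.000)–(6.309,8.000)
cell (6,8): code 0001 → (6.309,8.000)–(6.000,8.600)
total: 16 segments, chained into 1 closed loop(s), length Σ = 11.998138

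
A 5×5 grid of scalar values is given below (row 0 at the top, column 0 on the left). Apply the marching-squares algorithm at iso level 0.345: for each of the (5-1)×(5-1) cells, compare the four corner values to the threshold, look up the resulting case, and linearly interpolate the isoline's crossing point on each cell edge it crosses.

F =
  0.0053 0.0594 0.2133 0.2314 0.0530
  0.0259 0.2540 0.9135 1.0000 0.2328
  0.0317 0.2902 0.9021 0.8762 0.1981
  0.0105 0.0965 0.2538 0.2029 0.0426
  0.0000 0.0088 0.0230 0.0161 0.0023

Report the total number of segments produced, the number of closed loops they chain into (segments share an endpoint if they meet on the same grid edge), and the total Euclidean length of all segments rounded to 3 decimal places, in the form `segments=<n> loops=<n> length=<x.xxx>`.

segments=8 loops=1 length=8.761

cell (0,1): code 0100 → (0.188,2.000)–(1.000,1.138)
cell (0,2): code 1100 → (0.148,3.000)–(0.188,2.000)
cell (0,3): code 1000 → (1.000,3.854)–(0.148,3.000)
cell (1,1): code 0110 → (1.000,1.138)–(2.000,1.090)
cell (1,3): code 1001 → (2.000,3.783)–(1.000,3.854)
cell (2,1): code 0010 → (2.000,1.090)–(2.859,2.000)
cell (2,2): code 0011 → (2.859,2.000)–(2.789,3.000)
cell (2,3): code 0001 → (2.789,3.000)–(2.000,3.783)
total: 8 segments, chained into 1 closed loop(s), length Σ = 8.761136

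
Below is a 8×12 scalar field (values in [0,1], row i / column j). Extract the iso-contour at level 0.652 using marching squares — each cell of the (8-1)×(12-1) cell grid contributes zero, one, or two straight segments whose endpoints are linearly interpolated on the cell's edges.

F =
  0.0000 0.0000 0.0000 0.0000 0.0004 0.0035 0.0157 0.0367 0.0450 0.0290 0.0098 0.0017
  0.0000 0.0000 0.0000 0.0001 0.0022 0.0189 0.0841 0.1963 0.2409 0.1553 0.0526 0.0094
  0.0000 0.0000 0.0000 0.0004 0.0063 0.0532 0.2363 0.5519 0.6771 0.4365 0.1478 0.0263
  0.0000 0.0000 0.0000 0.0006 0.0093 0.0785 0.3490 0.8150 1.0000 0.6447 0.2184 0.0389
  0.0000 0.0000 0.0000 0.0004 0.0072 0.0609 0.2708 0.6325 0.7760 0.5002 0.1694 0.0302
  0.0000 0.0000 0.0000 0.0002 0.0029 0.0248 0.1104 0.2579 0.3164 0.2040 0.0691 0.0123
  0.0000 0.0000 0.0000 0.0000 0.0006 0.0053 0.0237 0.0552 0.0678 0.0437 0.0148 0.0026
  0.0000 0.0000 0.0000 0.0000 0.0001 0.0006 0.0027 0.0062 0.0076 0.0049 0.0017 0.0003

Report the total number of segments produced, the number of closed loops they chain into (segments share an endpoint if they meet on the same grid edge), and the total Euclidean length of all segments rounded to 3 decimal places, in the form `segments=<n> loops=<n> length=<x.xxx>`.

cell (1,7): code 0100 → (1.942,8.000)–(2.000,7.800)
cell (1,8): code 1000 → (2.000,8.104)–(1.942,8.000)
cell (2,6): code 0100 → (2.380,7.000)–(3.000,6.650)
cell (2,7): code 1110 → (2.000,7.800)–(2.380,7.000)
cell (2,8): code 1001 → (3.000,8.979)–(2.000,8.104)
cell (3,6): code 0010 → (3.000,6.650)–(3.893,7.000)
cell (3,7): code 0111 → (3.893,7.000)–(4.000,7.136)
cell (3,8): code 1001 → (4.000,8.450)–(3.000,8.979)
cell (4,7): code 0010 → (4.000,7.136)–(4.270,8.000)
cell (4,8): code 0001 → (4.270,8.000)–(4.000,8.450)
total: 10 segments, chained into 1 closed loop(s), length Σ = 6.946817

segments=10 loops=1 length=6.947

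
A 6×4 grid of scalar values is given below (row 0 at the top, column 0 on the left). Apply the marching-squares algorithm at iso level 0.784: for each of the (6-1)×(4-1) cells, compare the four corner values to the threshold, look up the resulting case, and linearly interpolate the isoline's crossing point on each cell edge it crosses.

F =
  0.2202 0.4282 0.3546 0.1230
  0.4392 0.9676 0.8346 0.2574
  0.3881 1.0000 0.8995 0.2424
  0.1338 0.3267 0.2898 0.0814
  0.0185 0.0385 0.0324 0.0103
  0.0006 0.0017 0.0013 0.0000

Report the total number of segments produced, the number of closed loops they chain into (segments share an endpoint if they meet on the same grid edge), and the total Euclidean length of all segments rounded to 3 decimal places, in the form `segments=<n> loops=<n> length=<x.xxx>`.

segments=8 loops=1 length=5.399

cell (0,0): code 0100 → (0.660,1.000)–(1.000,0.653)
cell (0,1): code 1100 → (0.895,2.000)–(0.660,1.000)
cell (0,2): code 1000 → (1.000,2.088)–(0.895,2.000)
cell (1,0): code 0110 → (1.000,0.653)–(2.000,0.647)
cell (1,2): code 1001 → (2.000,2.176)–(1.000,2.088)
cell (2,0): code 0010 → (2.000,0.647)–(2.321,1.000)
cell (2,1): code 0011 → (2.321,1.000)–(2.189,2.000)
cell (2,2): code 0001 → (2.189,2.000)–(2.000,2.176)
total: 8 segments, chained into 1 closed loop(s), length Σ = 5.398643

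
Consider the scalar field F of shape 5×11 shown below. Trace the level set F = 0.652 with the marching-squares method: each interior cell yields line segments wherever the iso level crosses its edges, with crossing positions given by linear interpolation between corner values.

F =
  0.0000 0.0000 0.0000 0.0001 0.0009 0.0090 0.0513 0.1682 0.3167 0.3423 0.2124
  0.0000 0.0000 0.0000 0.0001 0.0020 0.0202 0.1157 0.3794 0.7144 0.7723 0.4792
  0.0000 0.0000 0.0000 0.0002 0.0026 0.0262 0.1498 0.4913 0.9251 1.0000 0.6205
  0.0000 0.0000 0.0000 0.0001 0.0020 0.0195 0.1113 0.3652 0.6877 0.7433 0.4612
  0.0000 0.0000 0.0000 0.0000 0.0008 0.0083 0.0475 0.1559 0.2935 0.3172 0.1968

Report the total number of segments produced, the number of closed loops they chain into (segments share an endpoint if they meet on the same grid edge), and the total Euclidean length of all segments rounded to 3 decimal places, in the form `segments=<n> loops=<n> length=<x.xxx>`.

cell (0,7): code 0100 → (0.843,8.000)–(1.000,7.814)
cell (0,8): code 1100 → (0.720,9.000)–(0.843,8.000)
cell (0,9): code 1000 → (1.000,9.410)–(0.720,9.000)
cell (1,7): code 0110 → (1.000,7.814)–(2.000,7.370)
cell (1,9): code 1001 → (2.000,9.917)–(1.000,9.410)
cell (2,7): code 0110 → (2.000,7.370)–(3.000,7.889)
cell (2,9): code 1001 → (3.000,9.324)–(2.000,9.917)
cell (3,7): code 0010 → (3.000,7.889)–(3.091,8.000)
cell (3,8): code 0011 → (3.091,8.000)–(3.214,9.000)
cell (3,9): code 0001 → (3.214,9.000)–(3.000,9.324)
total: 10 segments, chained into 1 closed loop(s), length Σ = 7.790781

segments=10 loops=1 length=7.791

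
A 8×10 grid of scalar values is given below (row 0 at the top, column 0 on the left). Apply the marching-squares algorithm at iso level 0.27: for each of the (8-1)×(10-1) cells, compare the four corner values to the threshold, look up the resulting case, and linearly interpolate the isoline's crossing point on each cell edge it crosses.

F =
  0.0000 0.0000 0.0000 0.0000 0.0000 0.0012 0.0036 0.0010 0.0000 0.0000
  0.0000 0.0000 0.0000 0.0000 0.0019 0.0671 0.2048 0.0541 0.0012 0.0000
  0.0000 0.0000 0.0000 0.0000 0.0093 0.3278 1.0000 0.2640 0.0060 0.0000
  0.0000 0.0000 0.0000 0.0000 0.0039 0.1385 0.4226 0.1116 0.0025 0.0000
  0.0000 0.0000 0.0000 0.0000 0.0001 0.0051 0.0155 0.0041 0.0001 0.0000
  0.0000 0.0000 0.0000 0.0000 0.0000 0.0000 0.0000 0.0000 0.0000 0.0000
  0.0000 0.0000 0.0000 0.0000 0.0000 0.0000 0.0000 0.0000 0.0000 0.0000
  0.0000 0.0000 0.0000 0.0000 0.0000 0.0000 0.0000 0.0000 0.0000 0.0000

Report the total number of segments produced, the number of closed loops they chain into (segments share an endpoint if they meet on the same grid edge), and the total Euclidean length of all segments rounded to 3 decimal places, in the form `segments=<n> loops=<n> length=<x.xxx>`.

cell (1,4): code 0100 → (1.778,5.000)–(2.000,4.819)
cell (1,5): code 1100 → (1.082,6.000)–(1.778,5.000)
cell (1,6): code 1000 → (2.000,6.992)–(1.082,6.000)
cell (2,4): code 0010 → (2.000,4.819)–(2.305,5.000)
cell (2,5): code 0111 → (2.305,5.000)–(3.000,5.463)
cell (2,6): code 1001 → (3.000,6.491)–(2.000,6.992)
cell (3,5): code 0010 → (3.000,5.463)–(3.375,6.000)
cell (3,6): code 0001 → (3.375,6.000)–(3.000,6.491)
total: 8 segments, chained into 1 closed loop(s), length Σ = 6.437501

segments=8 loops=1 length=6.438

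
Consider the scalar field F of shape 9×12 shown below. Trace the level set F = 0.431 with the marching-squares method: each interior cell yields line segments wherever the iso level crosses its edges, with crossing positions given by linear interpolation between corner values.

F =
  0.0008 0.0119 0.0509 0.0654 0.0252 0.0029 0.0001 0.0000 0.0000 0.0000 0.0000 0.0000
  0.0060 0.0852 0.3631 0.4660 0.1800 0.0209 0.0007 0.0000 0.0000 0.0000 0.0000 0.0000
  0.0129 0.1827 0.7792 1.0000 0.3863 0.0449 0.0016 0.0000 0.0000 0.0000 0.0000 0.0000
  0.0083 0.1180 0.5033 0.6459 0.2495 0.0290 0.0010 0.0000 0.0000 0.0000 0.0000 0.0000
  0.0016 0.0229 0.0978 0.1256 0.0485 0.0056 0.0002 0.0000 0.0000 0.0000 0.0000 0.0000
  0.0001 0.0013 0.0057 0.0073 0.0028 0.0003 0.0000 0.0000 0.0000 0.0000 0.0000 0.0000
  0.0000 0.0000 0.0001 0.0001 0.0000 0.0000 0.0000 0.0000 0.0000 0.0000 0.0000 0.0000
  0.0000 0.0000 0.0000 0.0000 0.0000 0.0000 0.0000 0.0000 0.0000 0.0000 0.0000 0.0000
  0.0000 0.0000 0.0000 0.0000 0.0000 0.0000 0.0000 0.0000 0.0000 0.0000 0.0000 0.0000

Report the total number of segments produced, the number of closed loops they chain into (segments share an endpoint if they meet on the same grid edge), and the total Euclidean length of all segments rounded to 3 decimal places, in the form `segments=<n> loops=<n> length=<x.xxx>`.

cell (0,2): code 0100 → (0.913,3.000)–(1.000,2.660)
cell (0,3): code 1000 → (1.000,3.122)–(0.913,3.000)
cell (1,1): code 0100 → (1.163,2.000)–(2.000,1.416)
cell (1,2): code 1110 → (1.000,2.660)–(1.163,2.000)
cell (1,3): code 1001 → (2.000,3.927)–(1.000,3.122)
cell (2,1): code 0110 → (2.000,1.416)–(3.000,1.812)
cell (2,3): code 1001 → (3.000,3.542)–(2.000,3.927)
cell (3,1): code 0010 → (3.000,1.812)–(3.178,2.000)
cell (3,2): code 0011 → (3.178,2.000)–(3.413,3.000)
cell (3,3): code 0001 → (3.413,3.000)–(3.000,3.542)
total: 10 segments, chained into 1 closed loop(s), length Σ = 7.599926

segments=10 loops=1 length=7.600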